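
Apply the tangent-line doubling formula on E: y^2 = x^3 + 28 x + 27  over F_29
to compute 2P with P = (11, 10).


Doubling: s = (3 x1^2 + a) / (2 y1)
s = (3*11^2 + 28) / (2*10) mod 29 = 21
x3 = s^2 - 2 x1 mod 29 = 21^2 - 2*11 = 13
y3 = s (x1 - x3) - y1 mod 29 = 21 * (11 - 13) - 10 = 6

2P = (13, 6)


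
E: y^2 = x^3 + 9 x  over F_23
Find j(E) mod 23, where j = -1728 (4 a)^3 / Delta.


Delta = -16(4 a^3 + 27 b^2) mod 23 = 11
-1728 * (4 a)^3 = -1728 * (4*9)^3 mod 23 = 10
j = 10 * 11^(-1) mod 23 = 3

j = 3 (mod 23)


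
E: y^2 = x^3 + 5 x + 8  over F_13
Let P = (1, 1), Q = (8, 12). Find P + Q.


P != Q, so use the chord formula.
s = (y2 - y1) / (x2 - x1) = (11) / (7) mod 13 = 9
x3 = s^2 - x1 - x2 mod 13 = 9^2 - 1 - 8 = 7
y3 = s (x1 - x3) - y1 mod 13 = 9 * (1 - 7) - 1 = 10

P + Q = (7, 10)


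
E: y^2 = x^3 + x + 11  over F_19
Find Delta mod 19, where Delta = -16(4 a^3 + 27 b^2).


4 a^3 + 27 b^2 = 4*1^3 + 27*11^2 = 4 + 3267 = 3271
Delta = -16 * (3271) = -52336
Delta mod 19 = 9

Delta = 9 (mod 19)


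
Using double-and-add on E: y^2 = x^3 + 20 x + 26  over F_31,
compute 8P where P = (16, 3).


k = 8 = 1000_2 (binary, LSB first: 0001)
Double-and-add from P = (16, 3):
  bit 0 = 0: acc unchanged = O
  bit 1 = 0: acc unchanged = O
  bit 2 = 0: acc unchanged = O
  bit 3 = 1: acc = O + (12, 17) = (12, 17)

8P = (12, 17)


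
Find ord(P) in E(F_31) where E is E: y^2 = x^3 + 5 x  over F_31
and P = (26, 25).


Compute successive multiples of P until we hit O:
  1P = (26, 25)
  2P = (20, 28)
  3P = (24, 5)
  4P = (19, 14)
  5P = (22, 30)
  6P = (2, 7)
  7P = (21, 2)
  8P = (25, 23)
  ... (continuing to 32P)
  32P = O

ord(P) = 32


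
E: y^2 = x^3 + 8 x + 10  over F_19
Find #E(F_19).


For each x in F_19, count y with y^2 = x^3 + 8 x + 10 mod 19:
  x = 1: RHS = 0, y in [0]  -> 1 point(s)
  x = 3: RHS = 4, y in [2, 17]  -> 2 point(s)
  x = 4: RHS = 11, y in [7, 12]  -> 2 point(s)
  x = 5: RHS = 4, y in [2, 17]  -> 2 point(s)
  x = 8: RHS = 16, y in [4, 15]  -> 2 point(s)
  x = 10: RHS = 7, y in [8, 11]  -> 2 point(s)
  x = 11: RHS = 4, y in [2, 17]  -> 2 point(s)
  x = 14: RHS = 16, y in [4, 15]  -> 2 point(s)
  x = 15: RHS = 9, y in [3, 16]  -> 2 point(s)
  x = 16: RHS = 16, y in [4, 15]  -> 2 point(s)
  x = 17: RHS = 5, y in [9, 10]  -> 2 point(s)
  x = 18: RHS = 1, y in [1, 18]  -> 2 point(s)
Affine points: 23. Add the point at infinity: total = 24.

#E(F_19) = 24


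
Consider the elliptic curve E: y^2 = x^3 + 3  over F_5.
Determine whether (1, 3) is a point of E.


Check whether y^2 = x^3 + 0 x + 3 (mod 5) for (x, y) = (1, 3).
LHS: y^2 = 3^2 mod 5 = 4
RHS: x^3 + 0 x + 3 = 1^3 + 0*1 + 3 mod 5 = 4
LHS = RHS

Yes, on the curve


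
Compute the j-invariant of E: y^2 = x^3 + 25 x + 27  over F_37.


Delta = -16(4 a^3 + 27 b^2) mod 37 = 15
-1728 * (4 a)^3 = -1728 * (4*25)^3 mod 37 = 11
j = 11 * 15^(-1) mod 37 = 18

j = 18 (mod 37)


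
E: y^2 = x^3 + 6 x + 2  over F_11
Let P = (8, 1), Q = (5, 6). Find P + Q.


P != Q, so use the chord formula.
s = (y2 - y1) / (x2 - x1) = (5) / (8) mod 11 = 2
x3 = s^2 - x1 - x2 mod 11 = 2^2 - 8 - 5 = 2
y3 = s (x1 - x3) - y1 mod 11 = 2 * (8 - 2) - 1 = 0

P + Q = (2, 0)


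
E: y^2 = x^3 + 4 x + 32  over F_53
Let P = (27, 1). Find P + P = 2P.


Doubling: s = (3 x1^2 + a) / (2 y1)
s = (3*27^2 + 4) / (2*1) mod 53 = 9
x3 = s^2 - 2 x1 mod 53 = 9^2 - 2*27 = 27
y3 = s (x1 - x3) - y1 mod 53 = 9 * (27 - 27) - 1 = 52

2P = (27, 52)


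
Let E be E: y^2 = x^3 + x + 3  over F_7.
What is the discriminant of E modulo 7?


4 a^3 + 27 b^2 = 4*1^3 + 27*3^2 = 4 + 243 = 247
Delta = -16 * (247) = -3952
Delta mod 7 = 3

Delta = 3 (mod 7)


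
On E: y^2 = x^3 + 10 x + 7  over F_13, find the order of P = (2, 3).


Compute successive multiples of P until we hit O:
  1P = (2, 3)
  2P = (8, 1)
  3P = (6, 7)
  4P = (6, 6)
  5P = (8, 12)
  6P = (2, 10)
  7P = O

ord(P) = 7


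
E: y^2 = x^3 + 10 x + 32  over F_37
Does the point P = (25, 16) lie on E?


Check whether y^2 = x^3 + 10 x + 32 (mod 37) for (x, y) = (25, 16).
LHS: y^2 = 16^2 mod 37 = 34
RHS: x^3 + 10 x + 32 = 25^3 + 10*25 + 32 mod 37 = 34
LHS = RHS

Yes, on the curve


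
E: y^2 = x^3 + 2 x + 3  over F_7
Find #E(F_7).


For each x in F_7, count y with y^2 = x^3 + 2 x + 3 mod 7:
  x = 2: RHS = 1, y in [1, 6]  -> 2 point(s)
  x = 3: RHS = 1, y in [1, 6]  -> 2 point(s)
  x = 6: RHS = 0, y in [0]  -> 1 point(s)
Affine points: 5. Add the point at infinity: total = 6.

#E(F_7) = 6


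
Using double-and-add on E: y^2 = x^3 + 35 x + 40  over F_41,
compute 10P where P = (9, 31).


k = 10 = 1010_2 (binary, LSB first: 0101)
Double-and-add from P = (9, 31):
  bit 0 = 0: acc unchanged = O
  bit 1 = 1: acc = O + (19, 26) = (19, 26)
  bit 2 = 0: acc unchanged = (19, 26)
  bit 3 = 1: acc = (19, 26) + (38, 20) = (0, 9)

10P = (0, 9)


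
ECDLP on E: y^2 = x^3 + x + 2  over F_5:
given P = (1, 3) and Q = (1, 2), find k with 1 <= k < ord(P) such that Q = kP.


Enumerate multiples of P until we hit Q = (1, 2):
  1P = (1, 3)
  2P = (4, 0)
  3P = (1, 2)
Match found at i = 3.

k = 3


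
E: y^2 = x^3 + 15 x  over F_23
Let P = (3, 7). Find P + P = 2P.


Doubling: s = (3 x1^2 + a) / (2 y1)
s = (3*3^2 + 15) / (2*7) mod 23 = 3
x3 = s^2 - 2 x1 mod 23 = 3^2 - 2*3 = 3
y3 = s (x1 - x3) - y1 mod 23 = 3 * (3 - 3) - 7 = 16

2P = (3, 16)


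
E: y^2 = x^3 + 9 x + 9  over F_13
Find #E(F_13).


For each x in F_13, count y with y^2 = x^3 + 9 x + 9 mod 13:
  x = 0: RHS = 9, y in [3, 10]  -> 2 point(s)
  x = 2: RHS = 9, y in [3, 10]  -> 2 point(s)
  x = 5: RHS = 10, y in [6, 7]  -> 2 point(s)
  x = 7: RHS = 12, y in [5, 8]  -> 2 point(s)
  x = 9: RHS = 0, y in [0]  -> 1 point(s)
  x = 11: RHS = 9, y in [3, 10]  -> 2 point(s)
  x = 12: RHS = 12, y in [5, 8]  -> 2 point(s)
Affine points: 13. Add the point at infinity: total = 14.

#E(F_13) = 14


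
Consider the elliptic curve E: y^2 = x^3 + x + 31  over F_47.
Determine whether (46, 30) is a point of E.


Check whether y^2 = x^3 + 1 x + 31 (mod 47) for (x, y) = (46, 30).
LHS: y^2 = 30^2 mod 47 = 7
RHS: x^3 + 1 x + 31 = 46^3 + 1*46 + 31 mod 47 = 29
LHS != RHS

No, not on the curve


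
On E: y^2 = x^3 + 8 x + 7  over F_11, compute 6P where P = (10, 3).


k = 6 = 110_2 (binary, LSB first: 011)
Double-and-add from P = (10, 3):
  bit 0 = 0: acc unchanged = O
  bit 1 = 1: acc = O + (2, 8) = (2, 8)
  bit 2 = 1: acc = (2, 8) + (1, 7) = (9, 7)

6P = (9, 7)


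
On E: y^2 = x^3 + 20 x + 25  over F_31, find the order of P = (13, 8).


Compute successive multiples of P until we hit O:
  1P = (13, 8)
  2P = (5, 23)
  3P = (17, 15)
  4P = (6, 12)
  5P = (6, 19)
  6P = (17, 16)
  7P = (5, 8)
  8P = (13, 23)
  ... (continuing to 9P)
  9P = O

ord(P) = 9


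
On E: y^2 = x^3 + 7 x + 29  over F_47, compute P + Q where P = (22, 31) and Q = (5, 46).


P != Q, so use the chord formula.
s = (y2 - y1) / (x2 - x1) = (15) / (30) mod 47 = 24
x3 = s^2 - x1 - x2 mod 47 = 24^2 - 22 - 5 = 32
y3 = s (x1 - x3) - y1 mod 47 = 24 * (22 - 32) - 31 = 11

P + Q = (32, 11)


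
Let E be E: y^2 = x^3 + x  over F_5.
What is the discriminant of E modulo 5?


4 a^3 + 27 b^2 = 4*1^3 + 27*0^2 = 4 + 0 = 4
Delta = -16 * (4) = -64
Delta mod 5 = 1

Delta = 1 (mod 5)


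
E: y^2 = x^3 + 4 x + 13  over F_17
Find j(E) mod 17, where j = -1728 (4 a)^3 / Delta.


Delta = -16(4 a^3 + 27 b^2) mod 17 = 8
-1728 * (4 a)^3 = -1728 * (4*4)^3 mod 17 = 11
j = 11 * 8^(-1) mod 17 = 12

j = 12 (mod 17)


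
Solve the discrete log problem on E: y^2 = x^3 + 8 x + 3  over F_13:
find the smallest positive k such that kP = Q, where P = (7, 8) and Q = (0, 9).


Enumerate multiples of P until we hit Q = (0, 9):
  1P = (7, 8)
  2P = (2, 12)
  3P = (1, 8)
  4P = (5, 5)
  5P = (0, 9)
Match found at i = 5.

k = 5


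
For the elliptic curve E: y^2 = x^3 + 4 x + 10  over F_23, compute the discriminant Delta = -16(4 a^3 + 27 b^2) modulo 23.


4 a^3 + 27 b^2 = 4*4^3 + 27*10^2 = 256 + 2700 = 2956
Delta = -16 * (2956) = -47296
Delta mod 23 = 15

Delta = 15 (mod 23)


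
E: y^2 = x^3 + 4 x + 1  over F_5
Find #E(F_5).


For each x in F_5, count y with y^2 = x^3 + 4 x + 1 mod 5:
  x = 0: RHS = 1, y in [1, 4]  -> 2 point(s)
  x = 1: RHS = 1, y in [1, 4]  -> 2 point(s)
  x = 3: RHS = 0, y in [0]  -> 1 point(s)
  x = 4: RHS = 1, y in [1, 4]  -> 2 point(s)
Affine points: 7. Add the point at infinity: total = 8.

#E(F_5) = 8


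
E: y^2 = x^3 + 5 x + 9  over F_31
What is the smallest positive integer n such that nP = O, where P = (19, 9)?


Compute successive multiples of P until we hit O:
  1P = (19, 9)
  2P = (18, 17)
  3P = (27, 24)
  4P = (20, 24)
  5P = (0, 28)
  6P = (13, 16)
  7P = (15, 7)
  8P = (5, 29)
  ... (continuing to 18P)
  18P = O

ord(P) = 18


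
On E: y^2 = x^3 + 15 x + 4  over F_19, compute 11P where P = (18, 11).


k = 11 = 1011_2 (binary, LSB first: 1101)
Double-and-add from P = (18, 11):
  bit 0 = 1: acc = O + (18, 11) = (18, 11)
  bit 1 = 1: acc = (18, 11) + (0, 2) = (6, 14)
  bit 2 = 0: acc unchanged = (6, 14)
  bit 3 = 1: acc = (6, 14) + (3, 0) = (17, 17)

11P = (17, 17)


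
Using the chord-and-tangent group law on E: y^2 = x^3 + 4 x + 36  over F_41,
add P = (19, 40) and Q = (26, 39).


P != Q, so use the chord formula.
s = (y2 - y1) / (x2 - x1) = (40) / (7) mod 41 = 35
x3 = s^2 - x1 - x2 mod 41 = 35^2 - 19 - 26 = 32
y3 = s (x1 - x3) - y1 mod 41 = 35 * (19 - 32) - 40 = 38

P + Q = (32, 38)


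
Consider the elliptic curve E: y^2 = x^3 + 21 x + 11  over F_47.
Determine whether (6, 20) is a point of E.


Check whether y^2 = x^3 + 21 x + 11 (mod 47) for (x, y) = (6, 20).
LHS: y^2 = 20^2 mod 47 = 24
RHS: x^3 + 21 x + 11 = 6^3 + 21*6 + 11 mod 47 = 24
LHS = RHS

Yes, on the curve


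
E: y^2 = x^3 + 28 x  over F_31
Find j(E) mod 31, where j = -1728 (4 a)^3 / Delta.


Delta = -16(4 a^3 + 27 b^2) mod 31 = 23
-1728 * (4 a)^3 = -1728 * (4*28)^3 mod 31 = 2
j = 2 * 23^(-1) mod 31 = 23

j = 23 (mod 31)


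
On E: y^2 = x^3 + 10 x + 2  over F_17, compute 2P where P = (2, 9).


Doubling: s = (3 x1^2 + a) / (2 y1)
s = (3*2^2 + 10) / (2*9) mod 17 = 5
x3 = s^2 - 2 x1 mod 17 = 5^2 - 2*2 = 4
y3 = s (x1 - x3) - y1 mod 17 = 5 * (2 - 4) - 9 = 15

2P = (4, 15)


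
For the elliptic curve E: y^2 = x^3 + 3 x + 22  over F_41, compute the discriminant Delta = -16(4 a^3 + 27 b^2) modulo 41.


4 a^3 + 27 b^2 = 4*3^3 + 27*22^2 = 108 + 13068 = 13176
Delta = -16 * (13176) = -210816
Delta mod 41 = 6

Delta = 6 (mod 41)


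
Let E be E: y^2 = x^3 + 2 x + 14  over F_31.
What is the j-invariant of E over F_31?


Delta = -16(4 a^3 + 27 b^2) mod 31 = 4
-1728 * (4 a)^3 = -1728 * (4*2)^3 mod 31 = 4
j = 4 * 4^(-1) mod 31 = 1

j = 1 (mod 31)


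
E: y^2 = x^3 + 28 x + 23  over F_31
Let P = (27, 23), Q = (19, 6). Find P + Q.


P != Q, so use the chord formula.
s = (y2 - y1) / (x2 - x1) = (14) / (23) mod 31 = 6
x3 = s^2 - x1 - x2 mod 31 = 6^2 - 27 - 19 = 21
y3 = s (x1 - x3) - y1 mod 31 = 6 * (27 - 21) - 23 = 13

P + Q = (21, 13)


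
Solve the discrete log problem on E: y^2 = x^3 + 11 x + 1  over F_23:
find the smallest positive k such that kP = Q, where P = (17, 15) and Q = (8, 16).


Enumerate multiples of P until we hit Q = (8, 16):
  1P = (17, 15)
  2P = (2, 10)
  3P = (22, 14)
  4P = (19, 13)
  5P = (11, 2)
  6P = (8, 16)
Match found at i = 6.

k = 6


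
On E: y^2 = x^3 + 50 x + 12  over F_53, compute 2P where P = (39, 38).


Doubling: s = (3 x1^2 + a) / (2 y1)
s = (3*39^2 + 50) / (2*38) mod 53 = 7
x3 = s^2 - 2 x1 mod 53 = 7^2 - 2*39 = 24
y3 = s (x1 - x3) - y1 mod 53 = 7 * (39 - 24) - 38 = 14

2P = (24, 14)


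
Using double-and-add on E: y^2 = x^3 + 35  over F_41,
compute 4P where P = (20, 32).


k = 4 = 100_2 (binary, LSB first: 001)
Double-and-add from P = (20, 32):
  bit 0 = 0: acc unchanged = O
  bit 1 = 0: acc unchanged = O
  bit 2 = 1: acc = O + (30, 37) = (30, 37)

4P = (30, 37)


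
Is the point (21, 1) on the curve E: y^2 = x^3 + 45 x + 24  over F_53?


Check whether y^2 = x^3 + 45 x + 24 (mod 53) for (x, y) = (21, 1).
LHS: y^2 = 1^2 mod 53 = 1
RHS: x^3 + 45 x + 24 = 21^3 + 45*21 + 24 mod 53 = 1
LHS = RHS

Yes, on the curve


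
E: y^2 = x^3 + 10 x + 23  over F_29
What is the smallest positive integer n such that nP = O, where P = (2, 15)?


Compute successive multiples of P until we hit O:
  1P = (2, 15)
  2P = (16, 25)
  3P = (5, 16)
  4P = (6, 3)
  5P = (1, 11)
  6P = (13, 28)
  7P = (13, 1)
  8P = (1, 18)
  ... (continuing to 13P)
  13P = O

ord(P) = 13


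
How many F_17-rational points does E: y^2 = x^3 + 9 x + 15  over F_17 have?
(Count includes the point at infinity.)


For each x in F_17, count y with y^2 = x^3 + 9 x + 15 mod 17:
  x = 0: RHS = 15, y in [7, 10]  -> 2 point(s)
  x = 1: RHS = 8, y in [5, 12]  -> 2 point(s)
  x = 3: RHS = 1, y in [1, 16]  -> 2 point(s)
  x = 4: RHS = 13, y in [8, 9]  -> 2 point(s)
  x = 5: RHS = 15, y in [7, 10]  -> 2 point(s)
  x = 6: RHS = 13, y in [8, 9]  -> 2 point(s)
  x = 7: RHS = 13, y in [8, 9]  -> 2 point(s)
  x = 8: RHS = 4, y in [2, 15]  -> 2 point(s)
  x = 9: RHS = 9, y in [3, 14]  -> 2 point(s)
  x = 10: RHS = 0, y in [0]  -> 1 point(s)
  x = 11: RHS = 0, y in [0]  -> 1 point(s)
  x = 12: RHS = 15, y in [7, 10]  -> 2 point(s)
  x = 13: RHS = 0, y in [0]  -> 1 point(s)
Affine points: 23. Add the point at infinity: total = 24.

#E(F_17) = 24


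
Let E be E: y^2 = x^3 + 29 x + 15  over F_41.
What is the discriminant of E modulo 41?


4 a^3 + 27 b^2 = 4*29^3 + 27*15^2 = 97556 + 6075 = 103631
Delta = -16 * (103631) = -1658096
Delta mod 41 = 26

Delta = 26 (mod 41)


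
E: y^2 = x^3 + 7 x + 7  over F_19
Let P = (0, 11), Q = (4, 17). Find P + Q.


P != Q, so use the chord formula.
s = (y2 - y1) / (x2 - x1) = (6) / (4) mod 19 = 11
x3 = s^2 - x1 - x2 mod 19 = 11^2 - 0 - 4 = 3
y3 = s (x1 - x3) - y1 mod 19 = 11 * (0 - 3) - 11 = 13

P + Q = (3, 13)


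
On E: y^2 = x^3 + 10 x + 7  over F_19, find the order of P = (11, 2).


Compute successive multiples of P until we hit O:
  1P = (11, 2)
  2P = (6, 13)
  3P = (0, 8)
  4P = (5, 12)
  5P = (10, 9)
  6P = (9, 3)
  7P = (4, 4)
  8P = (13, 4)
  ... (continuing to 27P)
  27P = O

ord(P) = 27


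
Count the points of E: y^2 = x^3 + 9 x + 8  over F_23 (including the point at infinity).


For each x in F_23, count y with y^2 = x^3 + 9 x + 8 mod 23:
  x = 0: RHS = 8, y in [10, 13]  -> 2 point(s)
  x = 1: RHS = 18, y in [8, 15]  -> 2 point(s)
  x = 3: RHS = 16, y in [4, 19]  -> 2 point(s)
  x = 4: RHS = 16, y in [4, 19]  -> 2 point(s)
  x = 6: RHS = 2, y in [5, 18]  -> 2 point(s)
  x = 7: RHS = 0, y in [0]  -> 1 point(s)
  x = 9: RHS = 13, y in [6, 17]  -> 2 point(s)
  x = 11: RHS = 12, y in [9, 14]  -> 2 point(s)
  x = 12: RHS = 4, y in [2, 21]  -> 2 point(s)
  x = 14: RHS = 3, y in [7, 16]  -> 2 point(s)
  x = 16: RHS = 16, y in [4, 19]  -> 2 point(s)
  x = 19: RHS = 0, y in [0]  -> 1 point(s)
  x = 20: RHS = 0, y in [0]  -> 1 point(s)
Affine points: 23. Add the point at infinity: total = 24.

#E(F_23) = 24


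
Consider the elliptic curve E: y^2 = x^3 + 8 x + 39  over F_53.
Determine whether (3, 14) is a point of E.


Check whether y^2 = x^3 + 8 x + 39 (mod 53) for (x, y) = (3, 14).
LHS: y^2 = 14^2 mod 53 = 37
RHS: x^3 + 8 x + 39 = 3^3 + 8*3 + 39 mod 53 = 37
LHS = RHS

Yes, on the curve


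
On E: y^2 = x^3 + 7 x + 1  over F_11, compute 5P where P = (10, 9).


k = 5 = 101_2 (binary, LSB first: 101)
Double-and-add from P = (10, 9):
  bit 0 = 1: acc = O + (10, 9) = (10, 9)
  bit 1 = 0: acc unchanged = (10, 9)
  bit 2 = 1: acc = (10, 9) + (4, 4) = (9, 1)

5P = (9, 1)


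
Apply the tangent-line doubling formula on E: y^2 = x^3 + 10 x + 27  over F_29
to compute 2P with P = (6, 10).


Doubling: s = (3 x1^2 + a) / (2 y1)
s = (3*6^2 + 10) / (2*10) mod 29 = 3
x3 = s^2 - 2 x1 mod 29 = 3^2 - 2*6 = 26
y3 = s (x1 - x3) - y1 mod 29 = 3 * (6 - 26) - 10 = 17

2P = (26, 17)


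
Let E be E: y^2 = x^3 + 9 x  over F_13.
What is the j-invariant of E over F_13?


Delta = -16(4 a^3 + 27 b^2) mod 13 = 1
-1728 * (4 a)^3 = -1728 * (4*9)^3 mod 13 = 12
j = 12 * 1^(-1) mod 13 = 12

j = 12 (mod 13)


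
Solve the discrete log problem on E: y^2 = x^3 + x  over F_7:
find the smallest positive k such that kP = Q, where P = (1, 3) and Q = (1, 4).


Enumerate multiples of P until we hit Q = (1, 4):
  1P = (1, 3)
  2P = (0, 0)
  3P = (1, 4)
Match found at i = 3.

k = 3


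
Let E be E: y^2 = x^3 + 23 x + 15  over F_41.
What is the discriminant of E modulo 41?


4 a^3 + 27 b^2 = 4*23^3 + 27*15^2 = 48668 + 6075 = 54743
Delta = -16 * (54743) = -875888
Delta mod 41 = 36

Delta = 36 (mod 41)


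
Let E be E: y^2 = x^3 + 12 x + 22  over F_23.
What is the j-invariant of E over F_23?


Delta = -16(4 a^3 + 27 b^2) mod 23 = 20
-1728 * (4 a)^3 = -1728 * (4*12)^3 mod 23 = 22
j = 22 * 20^(-1) mod 23 = 8

j = 8 (mod 23)


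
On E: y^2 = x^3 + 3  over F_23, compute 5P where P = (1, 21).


k = 5 = 101_2 (binary, LSB first: 101)
Double-and-add from P = (1, 21):
  bit 0 = 1: acc = O + (1, 21) = (1, 21)
  bit 1 = 0: acc unchanged = (1, 21)
  bit 2 = 1: acc = (1, 21) + (0, 16) = (1, 2)

5P = (1, 2)


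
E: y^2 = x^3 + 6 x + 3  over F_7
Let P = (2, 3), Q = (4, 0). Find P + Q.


P != Q, so use the chord formula.
s = (y2 - y1) / (x2 - x1) = (4) / (2) mod 7 = 2
x3 = s^2 - x1 - x2 mod 7 = 2^2 - 2 - 4 = 5
y3 = s (x1 - x3) - y1 mod 7 = 2 * (2 - 5) - 3 = 5

P + Q = (5, 5)


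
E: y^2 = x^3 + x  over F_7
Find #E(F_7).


For each x in F_7, count y with y^2 = x^3 + 1 x + 0 mod 7:
  x = 0: RHS = 0, y in [0]  -> 1 point(s)
  x = 1: RHS = 2, y in [3, 4]  -> 2 point(s)
  x = 3: RHS = 2, y in [3, 4]  -> 2 point(s)
  x = 5: RHS = 4, y in [2, 5]  -> 2 point(s)
Affine points: 7. Add the point at infinity: total = 8.

#E(F_7) = 8


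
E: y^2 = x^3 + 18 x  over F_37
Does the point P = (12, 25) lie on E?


Check whether y^2 = x^3 + 18 x + 0 (mod 37) for (x, y) = (12, 25).
LHS: y^2 = 25^2 mod 37 = 33
RHS: x^3 + 18 x + 0 = 12^3 + 18*12 + 0 mod 37 = 20
LHS != RHS

No, not on the curve


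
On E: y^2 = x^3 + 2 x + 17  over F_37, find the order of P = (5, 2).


Compute successive multiples of P until we hit O:
  1P = (5, 2)
  2P = (16, 36)
  3P = (28, 11)
  4P = (8, 29)
  5P = (31, 23)
  6P = (34, 13)
  7P = (34, 24)
  8P = (31, 14)
  ... (continuing to 13P)
  13P = O

ord(P) = 13


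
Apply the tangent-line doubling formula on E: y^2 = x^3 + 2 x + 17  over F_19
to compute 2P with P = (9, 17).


Doubling: s = (3 x1^2 + a) / (2 y1)
s = (3*9^2 + 2) / (2*17) mod 19 = 10
x3 = s^2 - 2 x1 mod 19 = 10^2 - 2*9 = 6
y3 = s (x1 - x3) - y1 mod 19 = 10 * (9 - 6) - 17 = 13

2P = (6, 13)


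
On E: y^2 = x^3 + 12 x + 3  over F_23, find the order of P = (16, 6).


Compute successive multiples of P until we hit O:
  1P = (16, 6)
  2P = (7, 4)
  3P = (8, 6)
  4P = (22, 17)
  5P = (12, 9)
  6P = (20, 20)
  7P = (5, 21)
  8P = (5, 2)
  ... (continuing to 15P)
  15P = O

ord(P) = 15


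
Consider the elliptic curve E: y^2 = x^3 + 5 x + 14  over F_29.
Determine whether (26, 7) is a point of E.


Check whether y^2 = x^3 + 5 x + 14 (mod 29) for (x, y) = (26, 7).
LHS: y^2 = 7^2 mod 29 = 20
RHS: x^3 + 5 x + 14 = 26^3 + 5*26 + 14 mod 29 = 1
LHS != RHS

No, not on the curve


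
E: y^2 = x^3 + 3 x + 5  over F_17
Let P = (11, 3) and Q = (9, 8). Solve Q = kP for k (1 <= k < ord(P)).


Enumerate multiples of P until we hit Q = (9, 8):
  1P = (11, 3)
  2P = (10, 7)
  3P = (12, 1)
  4P = (15, 5)
  5P = (4, 9)
  6P = (1, 3)
  7P = (5, 14)
  8P = (2, 6)
  9P = (6, 1)
  10P = (9, 8)
Match found at i = 10.

k = 10


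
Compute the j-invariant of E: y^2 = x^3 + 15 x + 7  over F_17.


Delta = -16(4 a^3 + 27 b^2) mod 17 = 16
-1728 * (4 a)^3 = -1728 * (4*15)^3 mod 17 = 5
j = 5 * 16^(-1) mod 17 = 12

j = 12 (mod 17)


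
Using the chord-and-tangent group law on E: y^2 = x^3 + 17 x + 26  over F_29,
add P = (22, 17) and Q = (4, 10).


P != Q, so use the chord formula.
s = (y2 - y1) / (x2 - x1) = (22) / (11) mod 29 = 2
x3 = s^2 - x1 - x2 mod 29 = 2^2 - 22 - 4 = 7
y3 = s (x1 - x3) - y1 mod 29 = 2 * (22 - 7) - 17 = 13

P + Q = (7, 13)


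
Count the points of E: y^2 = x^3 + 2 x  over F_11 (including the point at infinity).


For each x in F_11, count y with y^2 = x^3 + 2 x + 0 mod 11:
  x = 0: RHS = 0, y in [0]  -> 1 point(s)
  x = 1: RHS = 3, y in [5, 6]  -> 2 point(s)
  x = 2: RHS = 1, y in [1, 10]  -> 2 point(s)
  x = 3: RHS = 0, y in [0]  -> 1 point(s)
  x = 5: RHS = 3, y in [5, 6]  -> 2 point(s)
  x = 7: RHS = 5, y in [4, 7]  -> 2 point(s)
  x = 8: RHS = 0, y in [0]  -> 1 point(s)
Affine points: 11. Add the point at infinity: total = 12.

#E(F_11) = 12


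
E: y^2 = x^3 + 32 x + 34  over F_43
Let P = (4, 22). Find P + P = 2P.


Doubling: s = (3 x1^2 + a) / (2 y1)
s = (3*4^2 + 32) / (2*22) mod 43 = 37
x3 = s^2 - 2 x1 mod 43 = 37^2 - 2*4 = 28
y3 = s (x1 - x3) - y1 mod 43 = 37 * (4 - 28) - 22 = 36

2P = (28, 36)


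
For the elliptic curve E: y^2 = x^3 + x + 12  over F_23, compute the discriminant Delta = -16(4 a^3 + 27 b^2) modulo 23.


4 a^3 + 27 b^2 = 4*1^3 + 27*12^2 = 4 + 3888 = 3892
Delta = -16 * (3892) = -62272
Delta mod 23 = 12

Delta = 12 (mod 23)


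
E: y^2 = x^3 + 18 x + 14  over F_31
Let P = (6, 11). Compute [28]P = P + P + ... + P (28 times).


k = 28 = 11100_2 (binary, LSB first: 00111)
Double-and-add from P = (6, 11):
  bit 0 = 0: acc unchanged = O
  bit 1 = 0: acc unchanged = O
  bit 2 = 1: acc = O + (12, 6) = (12, 6)
  bit 3 = 1: acc = (12, 6) + (26, 27) = (3, 23)
  bit 4 = 1: acc = (3, 23) + (10, 4) = (26, 4)

28P = (26, 4)


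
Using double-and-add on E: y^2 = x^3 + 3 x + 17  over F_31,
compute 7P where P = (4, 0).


k = 7 = 111_2 (binary, LSB first: 111)
Double-and-add from P = (4, 0):
  bit 0 = 1: acc = O + (4, 0) = (4, 0)
  bit 1 = 1: acc = (4, 0) + O = (4, 0)
  bit 2 = 1: acc = (4, 0) + O = (4, 0)

7P = (4, 0)


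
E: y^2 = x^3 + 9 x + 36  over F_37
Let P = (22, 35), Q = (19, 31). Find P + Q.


P != Q, so use the chord formula.
s = (y2 - y1) / (x2 - x1) = (33) / (34) mod 37 = 26
x3 = s^2 - x1 - x2 mod 37 = 26^2 - 22 - 19 = 6
y3 = s (x1 - x3) - y1 mod 37 = 26 * (22 - 6) - 35 = 11

P + Q = (6, 11)


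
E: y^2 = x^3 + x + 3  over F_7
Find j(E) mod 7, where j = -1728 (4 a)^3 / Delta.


Delta = -16(4 a^3 + 27 b^2) mod 7 = 3
-1728 * (4 a)^3 = -1728 * (4*1)^3 mod 7 = 1
j = 1 * 3^(-1) mod 7 = 5

j = 5 (mod 7)


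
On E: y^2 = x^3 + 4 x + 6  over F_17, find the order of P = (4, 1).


Compute successive multiples of P until we hit O:
  1P = (4, 1)
  2P = (5, 7)
  3P = (10, 14)
  4P = (11, 15)
  5P = (6, 12)
  6P = (16, 1)
  7P = (14, 16)
  8P = (14, 1)
  ... (continuing to 15P)
  15P = O

ord(P) = 15


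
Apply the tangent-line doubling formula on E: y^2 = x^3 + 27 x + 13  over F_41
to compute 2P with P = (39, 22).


Doubling: s = (3 x1^2 + a) / (2 y1)
s = (3*39^2 + 27) / (2*22) mod 41 = 13
x3 = s^2 - 2 x1 mod 41 = 13^2 - 2*39 = 9
y3 = s (x1 - x3) - y1 mod 41 = 13 * (39 - 9) - 22 = 40

2P = (9, 40)


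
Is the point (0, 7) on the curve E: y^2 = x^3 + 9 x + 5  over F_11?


Check whether y^2 = x^3 + 9 x + 5 (mod 11) for (x, y) = (0, 7).
LHS: y^2 = 7^2 mod 11 = 5
RHS: x^3 + 9 x + 5 = 0^3 + 9*0 + 5 mod 11 = 5
LHS = RHS

Yes, on the curve


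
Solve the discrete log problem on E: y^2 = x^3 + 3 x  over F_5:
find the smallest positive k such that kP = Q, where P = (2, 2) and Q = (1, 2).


Enumerate multiples of P until we hit Q = (1, 2):
  1P = (2, 2)
  2P = (1, 3)
  3P = (3, 4)
  4P = (4, 4)
  5P = (0, 0)
  6P = (4, 1)
  7P = (3, 1)
  8P = (1, 2)
Match found at i = 8.

k = 8


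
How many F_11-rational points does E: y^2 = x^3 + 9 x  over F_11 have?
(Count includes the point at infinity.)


For each x in F_11, count y with y^2 = x^3 + 9 x + 0 mod 11:
  x = 0: RHS = 0, y in [0]  -> 1 point(s)
  x = 2: RHS = 4, y in [2, 9]  -> 2 point(s)
  x = 4: RHS = 1, y in [1, 10]  -> 2 point(s)
  x = 5: RHS = 5, y in [4, 7]  -> 2 point(s)
  x = 8: RHS = 1, y in [1, 10]  -> 2 point(s)
  x = 10: RHS = 1, y in [1, 10]  -> 2 point(s)
Affine points: 11. Add the point at infinity: total = 12.

#E(F_11) = 12


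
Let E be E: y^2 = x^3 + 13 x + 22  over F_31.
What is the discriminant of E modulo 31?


4 a^3 + 27 b^2 = 4*13^3 + 27*22^2 = 8788 + 13068 = 21856
Delta = -16 * (21856) = -349696
Delta mod 31 = 15

Delta = 15 (mod 31)


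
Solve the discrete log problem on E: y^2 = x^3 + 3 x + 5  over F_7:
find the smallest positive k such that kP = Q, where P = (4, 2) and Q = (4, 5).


Enumerate multiples of P until we hit Q = (4, 5):
  1P = (4, 2)
  2P = (1, 3)
  3P = (6, 1)
  4P = (6, 6)
  5P = (1, 4)
  6P = (4, 5)
Match found at i = 6.

k = 6


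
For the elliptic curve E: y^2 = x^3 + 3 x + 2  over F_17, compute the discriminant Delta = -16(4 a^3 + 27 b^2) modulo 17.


4 a^3 + 27 b^2 = 4*3^3 + 27*2^2 = 108 + 108 = 216
Delta = -16 * (216) = -3456
Delta mod 17 = 12

Delta = 12 (mod 17)


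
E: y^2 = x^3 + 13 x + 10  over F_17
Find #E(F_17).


For each x in F_17, count y with y^2 = x^3 + 13 x + 10 mod 17:
  x = 3: RHS = 8, y in [5, 12]  -> 2 point(s)
  x = 5: RHS = 13, y in [8, 9]  -> 2 point(s)
  x = 6: RHS = 15, y in [7, 10]  -> 2 point(s)
  x = 7: RHS = 2, y in [6, 11]  -> 2 point(s)
  x = 10: RHS = 1, y in [1, 16]  -> 2 point(s)
  x = 13: RHS = 13, y in [8, 9]  -> 2 point(s)
  x = 16: RHS = 13, y in [8, 9]  -> 2 point(s)
Affine points: 14. Add the point at infinity: total = 15.

#E(F_17) = 15


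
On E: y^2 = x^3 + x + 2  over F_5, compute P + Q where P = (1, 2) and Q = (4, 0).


P != Q, so use the chord formula.
s = (y2 - y1) / (x2 - x1) = (3) / (3) mod 5 = 1
x3 = s^2 - x1 - x2 mod 5 = 1^2 - 1 - 4 = 1
y3 = s (x1 - x3) - y1 mod 5 = 1 * (1 - 1) - 2 = 3

P + Q = (1, 3)


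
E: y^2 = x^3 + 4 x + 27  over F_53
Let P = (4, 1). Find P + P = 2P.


Doubling: s = (3 x1^2 + a) / (2 y1)
s = (3*4^2 + 4) / (2*1) mod 53 = 26
x3 = s^2 - 2 x1 mod 53 = 26^2 - 2*4 = 32
y3 = s (x1 - x3) - y1 mod 53 = 26 * (4 - 32) - 1 = 13

2P = (32, 13)


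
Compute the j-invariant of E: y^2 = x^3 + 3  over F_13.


Delta = -16(4 a^3 + 27 b^2) mod 13 = 12
-1728 * (4 a)^3 = -1728 * (4*0)^3 mod 13 = 0
j = 0 * 12^(-1) mod 13 = 0

j = 0 (mod 13)


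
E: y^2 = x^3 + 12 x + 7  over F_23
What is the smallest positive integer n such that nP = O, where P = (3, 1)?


Compute successive multiples of P until we hit O:
  1P = (3, 1)
  2P = (12, 19)
  3P = (12, 4)
  4P = (3, 22)
  5P = O

ord(P) = 5


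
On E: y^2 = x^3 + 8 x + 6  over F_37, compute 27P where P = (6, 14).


k = 27 = 11011_2 (binary, LSB first: 11011)
Double-and-add from P = (6, 14):
  bit 0 = 1: acc = O + (6, 14) = (6, 14)
  bit 1 = 1: acc = (6, 14) + (18, 5) = (2, 20)
  bit 2 = 0: acc unchanged = (2, 20)
  bit 3 = 1: acc = (2, 20) + (31, 36) = (8, 29)
  bit 4 = 1: acc = (8, 29) + (9, 20) = (27, 31)

27P = (27, 31)


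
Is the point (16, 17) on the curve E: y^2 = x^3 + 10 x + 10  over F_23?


Check whether y^2 = x^3 + 10 x + 10 (mod 23) for (x, y) = (16, 17).
LHS: y^2 = 17^2 mod 23 = 13
RHS: x^3 + 10 x + 10 = 16^3 + 10*16 + 10 mod 23 = 11
LHS != RHS

No, not on the curve


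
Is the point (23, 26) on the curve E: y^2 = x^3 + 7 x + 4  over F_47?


Check whether y^2 = x^3 + 7 x + 4 (mod 47) for (x, y) = (23, 26).
LHS: y^2 = 26^2 mod 47 = 18
RHS: x^3 + 7 x + 4 = 23^3 + 7*23 + 4 mod 47 = 18
LHS = RHS

Yes, on the curve


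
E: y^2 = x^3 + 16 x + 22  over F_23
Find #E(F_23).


For each x in F_23, count y with y^2 = x^3 + 16 x + 22 mod 23:
  x = 1: RHS = 16, y in [4, 19]  -> 2 point(s)
  x = 2: RHS = 16, y in [4, 19]  -> 2 point(s)
  x = 4: RHS = 12, y in [9, 14]  -> 2 point(s)
  x = 6: RHS = 12, y in [9, 14]  -> 2 point(s)
  x = 8: RHS = 18, y in [8, 15]  -> 2 point(s)
  x = 10: RHS = 9, y in [3, 20]  -> 2 point(s)
  x = 13: RHS = 12, y in [9, 14]  -> 2 point(s)
  x = 14: RHS = 0, y in [0]  -> 1 point(s)
  x = 15: RHS = 3, y in [7, 16]  -> 2 point(s)
  x = 16: RHS = 4, y in [2, 21]  -> 2 point(s)
  x = 17: RHS = 9, y in [3, 20]  -> 2 point(s)
  x = 18: RHS = 1, y in [1, 22]  -> 2 point(s)
  x = 19: RHS = 9, y in [3, 20]  -> 2 point(s)
  x = 20: RHS = 16, y in [4, 19]  -> 2 point(s)
Affine points: 27. Add the point at infinity: total = 28.

#E(F_23) = 28


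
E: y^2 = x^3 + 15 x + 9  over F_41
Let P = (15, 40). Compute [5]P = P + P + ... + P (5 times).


k = 5 = 101_2 (binary, LSB first: 101)
Double-and-add from P = (15, 40):
  bit 0 = 1: acc = O + (15, 40) = (15, 40)
  bit 1 = 0: acc unchanged = (15, 40)
  bit 2 = 1: acc = (15, 40) + (23, 4) = (13, 33)

5P = (13, 33)


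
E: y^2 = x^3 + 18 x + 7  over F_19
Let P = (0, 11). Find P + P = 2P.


Doubling: s = (3 x1^2 + a) / (2 y1)
s = (3*0^2 + 18) / (2*11) mod 19 = 6
x3 = s^2 - 2 x1 mod 19 = 6^2 - 2*0 = 17
y3 = s (x1 - x3) - y1 mod 19 = 6 * (0 - 17) - 11 = 1

2P = (17, 1)


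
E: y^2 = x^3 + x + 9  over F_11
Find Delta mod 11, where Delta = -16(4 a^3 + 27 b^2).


4 a^3 + 27 b^2 = 4*1^3 + 27*9^2 = 4 + 2187 = 2191
Delta = -16 * (2191) = -35056
Delta mod 11 = 1

Delta = 1 (mod 11)


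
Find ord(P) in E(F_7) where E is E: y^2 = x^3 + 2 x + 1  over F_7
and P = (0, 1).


Compute successive multiples of P until we hit O:
  1P = (0, 1)
  2P = (1, 5)
  3P = (1, 2)
  4P = (0, 6)
  5P = O

ord(P) = 5


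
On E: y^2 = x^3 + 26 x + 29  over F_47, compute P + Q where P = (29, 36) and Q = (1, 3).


P != Q, so use the chord formula.
s = (y2 - y1) / (x2 - x1) = (14) / (19) mod 47 = 23
x3 = s^2 - x1 - x2 mod 47 = 23^2 - 29 - 1 = 29
y3 = s (x1 - x3) - y1 mod 47 = 23 * (29 - 29) - 36 = 11

P + Q = (29, 11)


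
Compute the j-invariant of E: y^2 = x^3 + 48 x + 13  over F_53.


Delta = -16(4 a^3 + 27 b^2) mod 53 = 23
-1728 * (4 a)^3 = -1728 * (4*48)^3 mod 53 = 10
j = 10 * 23^(-1) mod 53 = 35

j = 35 (mod 53)


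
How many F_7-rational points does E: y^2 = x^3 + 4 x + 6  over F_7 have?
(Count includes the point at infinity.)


For each x in F_7, count y with y^2 = x^3 + 4 x + 6 mod 7:
  x = 1: RHS = 4, y in [2, 5]  -> 2 point(s)
  x = 2: RHS = 1, y in [1, 6]  -> 2 point(s)
  x = 4: RHS = 2, y in [3, 4]  -> 2 point(s)
  x = 5: RHS = 4, y in [2, 5]  -> 2 point(s)
  x = 6: RHS = 1, y in [1, 6]  -> 2 point(s)
Affine points: 10. Add the point at infinity: total = 11.

#E(F_7) = 11


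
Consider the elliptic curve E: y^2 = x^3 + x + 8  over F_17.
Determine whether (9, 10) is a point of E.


Check whether y^2 = x^3 + 1 x + 8 (mod 17) for (x, y) = (9, 10).
LHS: y^2 = 10^2 mod 17 = 15
RHS: x^3 + 1 x + 8 = 9^3 + 1*9 + 8 mod 17 = 15
LHS = RHS

Yes, on the curve


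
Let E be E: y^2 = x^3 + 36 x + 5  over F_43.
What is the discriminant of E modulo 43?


4 a^3 + 27 b^2 = 4*36^3 + 27*5^2 = 186624 + 675 = 187299
Delta = -16 * (187299) = -2996784
Delta mod 43 = 15

Delta = 15 (mod 43)


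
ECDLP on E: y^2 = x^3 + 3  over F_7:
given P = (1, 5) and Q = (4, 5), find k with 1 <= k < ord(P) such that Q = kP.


Enumerate multiples of P until we hit Q = (4, 5):
  1P = (1, 5)
  2P = (6, 4)
  3P = (2, 5)
  4P = (4, 2)
  5P = (3, 4)
  6P = (5, 4)
  7P = (5, 3)
  8P = (3, 3)
  9P = (4, 5)
Match found at i = 9.

k = 9


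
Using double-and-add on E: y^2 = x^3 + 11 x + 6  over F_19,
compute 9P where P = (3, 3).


k = 9 = 1001_2 (binary, LSB first: 1001)
Double-and-add from P = (3, 3):
  bit 0 = 1: acc = O + (3, 3) = (3, 3)
  bit 1 = 0: acc unchanged = (3, 3)
  bit 2 = 0: acc unchanged = (3, 3)
  bit 3 = 1: acc = (3, 3) + (2, 6) = (4, 0)

9P = (4, 0)


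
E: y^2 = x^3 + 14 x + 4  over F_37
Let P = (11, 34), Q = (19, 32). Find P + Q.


P != Q, so use the chord formula.
s = (y2 - y1) / (x2 - x1) = (35) / (8) mod 37 = 9
x3 = s^2 - x1 - x2 mod 37 = 9^2 - 11 - 19 = 14
y3 = s (x1 - x3) - y1 mod 37 = 9 * (11 - 14) - 34 = 13

P + Q = (14, 13)


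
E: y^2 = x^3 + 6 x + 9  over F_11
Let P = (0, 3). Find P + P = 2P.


Doubling: s = (3 x1^2 + a) / (2 y1)
s = (3*0^2 + 6) / (2*3) mod 11 = 1
x3 = s^2 - 2 x1 mod 11 = 1^2 - 2*0 = 1
y3 = s (x1 - x3) - y1 mod 11 = 1 * (0 - 1) - 3 = 7

2P = (1, 7)


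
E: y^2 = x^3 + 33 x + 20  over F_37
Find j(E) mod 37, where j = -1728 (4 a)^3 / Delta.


Delta = -16(4 a^3 + 27 b^2) mod 37 = 16
-1728 * (4 a)^3 = -1728 * (4*33)^3 mod 37 = 10
j = 10 * 16^(-1) mod 37 = 33

j = 33 (mod 37)


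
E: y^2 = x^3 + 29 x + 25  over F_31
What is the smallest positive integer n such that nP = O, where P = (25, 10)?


Compute successive multiples of P until we hit O:
  1P = (25, 10)
  2P = (28, 2)
  3P = (23, 26)
  4P = (16, 11)
  5P = (8, 26)
  6P = (5, 4)
  7P = (20, 7)
  8P = (0, 5)
  ... (continuing to 22P)
  22P = O

ord(P) = 22


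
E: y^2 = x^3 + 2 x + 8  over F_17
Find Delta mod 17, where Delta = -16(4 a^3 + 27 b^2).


4 a^3 + 27 b^2 = 4*2^3 + 27*8^2 = 32 + 1728 = 1760
Delta = -16 * (1760) = -28160
Delta mod 17 = 9

Delta = 9 (mod 17)


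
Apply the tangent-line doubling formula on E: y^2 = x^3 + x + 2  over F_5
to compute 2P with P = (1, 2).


Doubling: s = (3 x1^2 + a) / (2 y1)
s = (3*1^2 + 1) / (2*2) mod 5 = 1
x3 = s^2 - 2 x1 mod 5 = 1^2 - 2*1 = 4
y3 = s (x1 - x3) - y1 mod 5 = 1 * (1 - 4) - 2 = 0

2P = (4, 0)


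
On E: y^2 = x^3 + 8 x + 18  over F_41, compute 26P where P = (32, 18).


k = 26 = 11010_2 (binary, LSB first: 01011)
Double-and-add from P = (32, 18):
  bit 0 = 0: acc unchanged = O
  bit 1 = 1: acc = O + (19, 10) = (19, 10)
  bit 2 = 0: acc unchanged = (19, 10)
  bit 3 = 1: acc = (19, 10) + (14, 2) = (4, 14)
  bit 4 = 1: acc = (4, 14) + (33, 37) = (37, 39)

26P = (37, 39)


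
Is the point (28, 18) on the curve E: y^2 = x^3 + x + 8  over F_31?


Check whether y^2 = x^3 + 1 x + 8 (mod 31) for (x, y) = (28, 18).
LHS: y^2 = 18^2 mod 31 = 14
RHS: x^3 + 1 x + 8 = 28^3 + 1*28 + 8 mod 31 = 9
LHS != RHS

No, not on the curve


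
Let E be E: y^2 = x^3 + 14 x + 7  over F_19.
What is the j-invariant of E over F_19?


Delta = -16(4 a^3 + 27 b^2) mod 19 = 18
-1728 * (4 a)^3 = -1728 * (4*14)^3 mod 19 = 18
j = 18 * 18^(-1) mod 19 = 1

j = 1 (mod 19)


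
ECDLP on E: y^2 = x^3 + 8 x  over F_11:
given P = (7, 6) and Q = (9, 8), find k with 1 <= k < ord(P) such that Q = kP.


Enumerate multiples of P until we hit Q = (9, 8):
  1P = (7, 6)
  2P = (9, 3)
  3P = (0, 0)
  4P = (9, 8)
Match found at i = 4.

k = 4


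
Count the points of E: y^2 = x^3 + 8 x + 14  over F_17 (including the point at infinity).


For each x in F_17, count y with y^2 = x^3 + 8 x + 14 mod 17:
  x = 2: RHS = 4, y in [2, 15]  -> 2 point(s)
  x = 4: RHS = 8, y in [5, 12]  -> 2 point(s)
  x = 5: RHS = 9, y in [3, 14]  -> 2 point(s)
  x = 9: RHS = 16, y in [4, 13]  -> 2 point(s)
  x = 12: RHS = 2, y in [6, 11]  -> 2 point(s)
Affine points: 10. Add the point at infinity: total = 11.

#E(F_17) = 11


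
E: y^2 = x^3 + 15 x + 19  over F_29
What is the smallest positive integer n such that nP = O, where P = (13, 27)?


Compute successive multiples of P until we hit O:
  1P = (13, 27)
  2P = (3, 2)
  3P = (12, 19)
  4P = (10, 26)
  5P = (19, 0)
  6P = (10, 3)
  7P = (12, 10)
  8P = (3, 27)
  ... (continuing to 10P)
  10P = O

ord(P) = 10


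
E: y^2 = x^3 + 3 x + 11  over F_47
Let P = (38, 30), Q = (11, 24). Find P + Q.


P != Q, so use the chord formula.
s = (y2 - y1) / (x2 - x1) = (41) / (20) mod 47 = 42
x3 = s^2 - x1 - x2 mod 47 = 42^2 - 38 - 11 = 23
y3 = s (x1 - x3) - y1 mod 47 = 42 * (38 - 23) - 30 = 36

P + Q = (23, 36)


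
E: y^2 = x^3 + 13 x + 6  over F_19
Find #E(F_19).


For each x in F_19, count y with y^2 = x^3 + 13 x + 6 mod 19:
  x = 0: RHS = 6, y in [5, 14]  -> 2 point(s)
  x = 1: RHS = 1, y in [1, 18]  -> 2 point(s)
  x = 5: RHS = 6, y in [5, 14]  -> 2 point(s)
  x = 9: RHS = 16, y in [4, 15]  -> 2 point(s)
  x = 11: RHS = 17, y in [6, 13]  -> 2 point(s)
  x = 12: RHS = 9, y in [3, 16]  -> 2 point(s)
  x = 13: RHS = 16, y in [4, 15]  -> 2 point(s)
  x = 14: RHS = 6, y in [5, 14]  -> 2 point(s)
  x = 15: RHS = 4, y in [2, 17]  -> 2 point(s)
  x = 16: RHS = 16, y in [4, 15]  -> 2 point(s)
  x = 18: RHS = 11, y in [7, 12]  -> 2 point(s)
Affine points: 22. Add the point at infinity: total = 23.

#E(F_19) = 23


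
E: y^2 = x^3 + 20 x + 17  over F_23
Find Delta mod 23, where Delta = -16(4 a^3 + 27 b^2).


4 a^3 + 27 b^2 = 4*20^3 + 27*17^2 = 32000 + 7803 = 39803
Delta = -16 * (39803) = -636848
Delta mod 23 = 22

Delta = 22 (mod 23)


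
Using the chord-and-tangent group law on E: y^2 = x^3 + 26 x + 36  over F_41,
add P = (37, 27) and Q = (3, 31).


P != Q, so use the chord formula.
s = (y2 - y1) / (x2 - x1) = (4) / (7) mod 41 = 24
x3 = s^2 - x1 - x2 mod 41 = 24^2 - 37 - 3 = 3
y3 = s (x1 - x3) - y1 mod 41 = 24 * (37 - 3) - 27 = 10

P + Q = (3, 10)


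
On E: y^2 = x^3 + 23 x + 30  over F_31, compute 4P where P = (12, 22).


k = 4 = 100_2 (binary, LSB first: 001)
Double-and-add from P = (12, 22):
  bit 0 = 0: acc unchanged = O
  bit 1 = 0: acc unchanged = O
  bit 2 = 1: acc = O + (18, 13) = (18, 13)

4P = (18, 13)


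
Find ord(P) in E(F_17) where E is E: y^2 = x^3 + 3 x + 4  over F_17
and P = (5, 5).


Compute successive multiples of P until we hit O:
  1P = (5, 5)
  2P = (8, 9)
  3P = (2, 16)
  4P = (14, 11)
  5P = (6, 0)
  6P = (14, 6)
  7P = (2, 1)
  8P = (8, 8)
  ... (continuing to 10P)
  10P = O

ord(P) = 10


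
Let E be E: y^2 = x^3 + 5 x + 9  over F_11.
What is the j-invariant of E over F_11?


Delta = -16(4 a^3 + 27 b^2) mod 11 = 7
-1728 * (4 a)^3 = -1728 * (4*5)^3 mod 11 = 8
j = 8 * 7^(-1) mod 11 = 9

j = 9 (mod 11)


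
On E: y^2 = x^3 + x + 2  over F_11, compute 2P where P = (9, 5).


Doubling: s = (3 x1^2 + a) / (2 y1)
s = (3*9^2 + 1) / (2*5) mod 11 = 9
x3 = s^2 - 2 x1 mod 11 = 9^2 - 2*9 = 8
y3 = s (x1 - x3) - y1 mod 11 = 9 * (9 - 8) - 5 = 4

2P = (8, 4)


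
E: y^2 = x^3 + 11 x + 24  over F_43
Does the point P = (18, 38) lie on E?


Check whether y^2 = x^3 + 11 x + 24 (mod 43) for (x, y) = (18, 38).
LHS: y^2 = 38^2 mod 43 = 25
RHS: x^3 + 11 x + 24 = 18^3 + 11*18 + 24 mod 43 = 34
LHS != RHS

No, not on the curve


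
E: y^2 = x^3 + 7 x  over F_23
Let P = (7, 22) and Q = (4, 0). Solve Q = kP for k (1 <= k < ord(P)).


Enumerate multiples of P until we hit Q = (4, 0):
  1P = (7, 22)
  2P = (4, 0)
Match found at i = 2.

k = 2


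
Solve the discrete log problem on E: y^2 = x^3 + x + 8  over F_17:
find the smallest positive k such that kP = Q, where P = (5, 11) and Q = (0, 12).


Enumerate multiples of P until we hit Q = (0, 12):
  1P = (5, 11)
  2P = (15, 7)
  3P = (6, 3)
  4P = (2, 16)
  5P = (9, 7)
  6P = (4, 5)
  7P = (10, 10)
  8P = (0, 5)
  9P = (8, 16)
  10P = (3, 15)
  11P = (13, 5)
  12P = (7, 16)
  13P = (7, 1)
  14P = (13, 12)
  15P = (3, 2)
  16P = (8, 1)
  17P = (0, 12)
Match found at i = 17.

k = 17


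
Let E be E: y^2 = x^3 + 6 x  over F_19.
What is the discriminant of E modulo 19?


4 a^3 + 27 b^2 = 4*6^3 + 27*0^2 = 864 + 0 = 864
Delta = -16 * (864) = -13824
Delta mod 19 = 8

Delta = 8 (mod 19)


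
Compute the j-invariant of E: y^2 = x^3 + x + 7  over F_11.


Delta = -16(4 a^3 + 27 b^2) mod 11 = 9
-1728 * (4 a)^3 = -1728 * (4*1)^3 mod 11 = 2
j = 2 * 9^(-1) mod 11 = 10

j = 10 (mod 11)


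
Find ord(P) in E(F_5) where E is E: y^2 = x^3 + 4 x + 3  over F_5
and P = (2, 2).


Compute successive multiples of P until we hit O:
  1P = (2, 2)
  2P = (2, 3)
  3P = O

ord(P) = 3


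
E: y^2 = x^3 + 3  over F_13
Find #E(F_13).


For each x in F_13, count y with y^2 = x^3 + 0 x + 3 mod 13:
  x = 0: RHS = 3, y in [4, 9]  -> 2 point(s)
  x = 1: RHS = 4, y in [2, 11]  -> 2 point(s)
  x = 3: RHS = 4, y in [2, 11]  -> 2 point(s)
  x = 9: RHS = 4, y in [2, 11]  -> 2 point(s)
Affine points: 8. Add the point at infinity: total = 9.

#E(F_13) = 9


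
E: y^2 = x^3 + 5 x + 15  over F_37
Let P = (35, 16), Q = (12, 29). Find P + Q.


P != Q, so use the chord formula.
s = (y2 - y1) / (x2 - x1) = (13) / (14) mod 37 = 30
x3 = s^2 - x1 - x2 mod 37 = 30^2 - 35 - 12 = 2
y3 = s (x1 - x3) - y1 mod 37 = 30 * (35 - 2) - 16 = 12

P + Q = (2, 12)


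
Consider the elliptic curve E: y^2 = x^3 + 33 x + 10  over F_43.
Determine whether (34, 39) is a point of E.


Check whether y^2 = x^3 + 33 x + 10 (mod 43) for (x, y) = (34, 39).
LHS: y^2 = 39^2 mod 43 = 16
RHS: x^3 + 33 x + 10 = 34^3 + 33*34 + 10 mod 43 = 16
LHS = RHS

Yes, on the curve
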